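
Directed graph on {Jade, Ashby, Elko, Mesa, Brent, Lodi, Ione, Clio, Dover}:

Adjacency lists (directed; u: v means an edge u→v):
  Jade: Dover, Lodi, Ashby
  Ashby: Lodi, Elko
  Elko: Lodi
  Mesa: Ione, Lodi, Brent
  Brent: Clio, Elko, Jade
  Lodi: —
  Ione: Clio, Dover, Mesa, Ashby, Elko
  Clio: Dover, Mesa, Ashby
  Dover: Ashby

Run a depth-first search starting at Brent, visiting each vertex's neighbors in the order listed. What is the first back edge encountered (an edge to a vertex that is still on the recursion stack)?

Ione->Clio

DFS from Brent (visiting each vertex's neighbors in the order listed); mark gray on enter, black on exit:
Brent gray
  Clio gray
    Dover gray
      Ashby gray
        Lodi gray
        Lodi black
        Elko gray
          Elko→Lodi: Lodi black — skip
        Elko black
      Ashby black
    Dover black
    Mesa gray
      Ione gray
        Ione→Clio: Clio is gray → back edge
First back edge: Ione → Clio.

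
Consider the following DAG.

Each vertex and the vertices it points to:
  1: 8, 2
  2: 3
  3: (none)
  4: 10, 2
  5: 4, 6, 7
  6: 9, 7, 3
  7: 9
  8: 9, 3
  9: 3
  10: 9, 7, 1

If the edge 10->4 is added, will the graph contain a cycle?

Adding 10→4 creates a cycle iff 4 can already reach 10.
Path from 4: 4 → 10.
So 4 → … → 10 → 4 is a cycle.

Yes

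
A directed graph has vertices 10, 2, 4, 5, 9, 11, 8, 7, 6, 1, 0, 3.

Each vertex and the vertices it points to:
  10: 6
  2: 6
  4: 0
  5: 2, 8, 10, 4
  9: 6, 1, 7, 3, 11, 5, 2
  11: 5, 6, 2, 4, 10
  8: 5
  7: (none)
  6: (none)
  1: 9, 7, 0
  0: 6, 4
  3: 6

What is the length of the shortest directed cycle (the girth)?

For each vertex v, BFS finds the shortest path from v back to v.
The shortest such closed walk is 1 → 9 → 1, length 2.

2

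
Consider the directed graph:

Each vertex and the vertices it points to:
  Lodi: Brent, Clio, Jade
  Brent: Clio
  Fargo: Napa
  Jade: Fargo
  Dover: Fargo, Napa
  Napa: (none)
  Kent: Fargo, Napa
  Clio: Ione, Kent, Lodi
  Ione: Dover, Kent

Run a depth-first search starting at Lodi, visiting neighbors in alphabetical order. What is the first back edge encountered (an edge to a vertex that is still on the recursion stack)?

Clio->Lodi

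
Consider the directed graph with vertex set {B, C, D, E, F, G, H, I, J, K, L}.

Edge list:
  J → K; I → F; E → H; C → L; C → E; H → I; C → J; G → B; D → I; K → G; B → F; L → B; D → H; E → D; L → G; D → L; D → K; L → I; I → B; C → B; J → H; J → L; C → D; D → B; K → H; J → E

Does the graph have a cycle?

No

DFS with white/gray/black marking, starting from J:
J gray
  H gray
    I gray
      B gray
        F gray
        F black
      B black
      I→F: F black — skip
    I black
  H black
  E gray
    D gray
      D→I: I black — skip
      K gray
        G gray
          G→B: B black — skip
        G black
        K→H: H black — skip
      K black
      L gray
        L→B: B black — skip
        L→G: G black — skip
        L→I: I black — skip
      L black
      D→H: H black — skip
      D→B: B black — skip
    D black
    E→H: H black — skip
  E black
  J→L: L black — skip
  J→K: K black — skip
J black
C gray
  C→L: L black — skip
  C→B: B black — skip
  C→J: J black — skip
  C→D: D black — skip
  C→E: E black — skip
C black
Every edge goes to a white or black vertex — no back edge, so the graph is acyclic.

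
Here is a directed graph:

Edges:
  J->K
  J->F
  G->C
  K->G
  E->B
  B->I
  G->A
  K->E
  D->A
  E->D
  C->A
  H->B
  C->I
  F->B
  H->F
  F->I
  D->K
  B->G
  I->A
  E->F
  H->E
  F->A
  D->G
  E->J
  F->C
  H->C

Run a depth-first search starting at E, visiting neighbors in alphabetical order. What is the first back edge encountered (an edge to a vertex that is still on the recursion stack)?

K→E

DFS from E (visiting neighbors in alphabetical order); mark gray on enter, black on exit:
E gray
  B gray
    G gray
      A gray
      A black
      C gray
        C→A: A black — skip
        I gray
          I→A: A black — skip
        I black
      C black
    G black
    B→I: I black — skip
  B black
  D gray
    D→A: A black — skip
    D→G: G black — skip
    K gray
      K→E: E is gray → back edge
First back edge: K → E.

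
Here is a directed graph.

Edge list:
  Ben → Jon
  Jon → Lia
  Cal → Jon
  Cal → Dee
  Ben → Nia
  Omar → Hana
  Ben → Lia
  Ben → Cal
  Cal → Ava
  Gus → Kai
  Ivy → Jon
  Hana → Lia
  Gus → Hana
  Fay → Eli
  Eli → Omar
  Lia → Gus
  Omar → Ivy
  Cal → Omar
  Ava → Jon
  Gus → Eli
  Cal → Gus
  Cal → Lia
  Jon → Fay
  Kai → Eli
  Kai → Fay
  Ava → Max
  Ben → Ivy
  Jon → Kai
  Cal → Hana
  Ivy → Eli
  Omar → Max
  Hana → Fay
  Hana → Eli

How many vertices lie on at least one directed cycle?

9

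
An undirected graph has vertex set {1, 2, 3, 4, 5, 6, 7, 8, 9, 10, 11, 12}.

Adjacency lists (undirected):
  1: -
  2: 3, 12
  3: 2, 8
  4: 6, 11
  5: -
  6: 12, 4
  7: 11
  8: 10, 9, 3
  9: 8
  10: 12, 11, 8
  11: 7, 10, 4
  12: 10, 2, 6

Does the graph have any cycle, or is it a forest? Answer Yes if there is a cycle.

Yes

DFS, tracking each vertex's parent; an edge to a visited non-parent vertex closes a cycle.
Start from 6:
visit 6 (parent –)
  visit 12 (parent 6)
    visit 10 (parent 12)
      10–12: parent, skip
      visit 11 (parent 10)
        visit 7 (parent 11)
          7–11: parent, skip
        11–10: parent, skip
        visit 4 (parent 11)
          4–6: 6 visited and ≠ parent → cycle
Cycle: 6 – 12 – 10 – 11 – 4 – 6.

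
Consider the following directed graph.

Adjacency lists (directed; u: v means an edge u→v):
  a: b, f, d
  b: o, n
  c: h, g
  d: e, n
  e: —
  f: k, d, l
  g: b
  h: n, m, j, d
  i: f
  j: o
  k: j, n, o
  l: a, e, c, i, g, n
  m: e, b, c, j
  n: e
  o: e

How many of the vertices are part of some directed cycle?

A vertex is on a directed cycle iff it belongs to a strongly connected component of size ≥ 2 (or has a self-loop).
The vertices on cycles are {a, c, f, h, i, l, m} — 7 in total.

7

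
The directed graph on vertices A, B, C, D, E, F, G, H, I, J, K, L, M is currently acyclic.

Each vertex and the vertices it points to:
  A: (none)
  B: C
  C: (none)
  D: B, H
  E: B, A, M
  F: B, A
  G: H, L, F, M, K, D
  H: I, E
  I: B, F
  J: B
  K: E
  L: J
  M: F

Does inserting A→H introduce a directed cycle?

Adding A→H creates a cycle iff H can already reach A.
Path from H: H → E → A.
So H → … → A → H is a cycle.

Yes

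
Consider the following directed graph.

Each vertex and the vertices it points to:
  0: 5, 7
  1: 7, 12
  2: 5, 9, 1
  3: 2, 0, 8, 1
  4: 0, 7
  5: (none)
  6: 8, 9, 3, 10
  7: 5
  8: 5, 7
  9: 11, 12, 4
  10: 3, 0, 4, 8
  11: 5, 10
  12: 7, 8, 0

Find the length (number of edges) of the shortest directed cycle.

5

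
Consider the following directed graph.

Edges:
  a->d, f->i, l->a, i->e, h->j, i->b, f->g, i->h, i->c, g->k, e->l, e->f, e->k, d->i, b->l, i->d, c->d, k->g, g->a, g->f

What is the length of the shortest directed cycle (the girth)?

2

For each vertex v, BFS finds the shortest path from v back to v.
The shortest such closed walk is i → d → i, length 2.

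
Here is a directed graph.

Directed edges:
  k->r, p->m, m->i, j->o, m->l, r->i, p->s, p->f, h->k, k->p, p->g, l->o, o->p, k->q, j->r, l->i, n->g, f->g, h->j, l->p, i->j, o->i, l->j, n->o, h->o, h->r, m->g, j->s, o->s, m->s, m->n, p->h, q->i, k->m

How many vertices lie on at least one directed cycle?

11

A vertex is on a directed cycle iff it belongs to a strongly connected component of size ≥ 2 (or has a self-loop).
The vertices on cycles are {h, i, j, k, l, m, n, o, p, q, r} — 11 in total.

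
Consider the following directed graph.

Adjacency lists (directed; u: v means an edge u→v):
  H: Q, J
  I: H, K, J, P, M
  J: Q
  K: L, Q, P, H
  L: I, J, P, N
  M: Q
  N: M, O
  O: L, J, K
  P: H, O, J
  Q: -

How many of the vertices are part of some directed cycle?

6

A vertex is on a directed cycle iff it belongs to a strongly connected component of size ≥ 2 (or has a self-loop).
The vertices on cycles are {I, K, L, N, O, P} — 6 in total.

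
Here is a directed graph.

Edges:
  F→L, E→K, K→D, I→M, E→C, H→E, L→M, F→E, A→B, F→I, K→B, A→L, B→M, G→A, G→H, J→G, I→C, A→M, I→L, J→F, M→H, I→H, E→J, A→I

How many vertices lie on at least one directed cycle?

11

A vertex is on a directed cycle iff it belongs to a strongly connected component of size ≥ 2 (or has a self-loop).
The vertices on cycles are {A, B, E, F, G, H, I, J, K, L, M} — 11 in total.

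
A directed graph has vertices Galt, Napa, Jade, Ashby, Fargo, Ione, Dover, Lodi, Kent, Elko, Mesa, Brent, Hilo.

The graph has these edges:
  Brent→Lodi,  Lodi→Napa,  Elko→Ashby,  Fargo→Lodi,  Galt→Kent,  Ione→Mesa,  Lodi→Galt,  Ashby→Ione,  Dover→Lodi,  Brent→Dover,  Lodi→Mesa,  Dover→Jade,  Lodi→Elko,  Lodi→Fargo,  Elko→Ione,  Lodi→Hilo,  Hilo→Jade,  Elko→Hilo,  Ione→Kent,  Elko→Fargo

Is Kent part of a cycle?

No

Kent lies on a cycle iff there is a path from Kent back to itself.
Exploring from Kent, it never reaches itself; equivalently, its strongly connected component is a singleton.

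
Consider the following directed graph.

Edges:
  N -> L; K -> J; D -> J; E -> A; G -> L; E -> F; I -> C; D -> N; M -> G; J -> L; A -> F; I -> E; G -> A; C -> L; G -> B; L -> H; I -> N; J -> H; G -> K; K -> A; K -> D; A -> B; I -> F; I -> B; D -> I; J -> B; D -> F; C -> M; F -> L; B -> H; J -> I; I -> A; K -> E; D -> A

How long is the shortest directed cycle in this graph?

For each vertex v, BFS finds the shortest path from v back to v.
The shortest such closed walk is M → G → K → D → I → C → M, length 6.

6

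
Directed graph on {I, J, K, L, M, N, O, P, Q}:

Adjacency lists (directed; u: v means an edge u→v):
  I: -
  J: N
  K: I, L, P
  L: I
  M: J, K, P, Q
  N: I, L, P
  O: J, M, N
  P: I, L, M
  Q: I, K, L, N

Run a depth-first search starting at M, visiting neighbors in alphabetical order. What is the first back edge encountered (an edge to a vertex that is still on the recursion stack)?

P->M

DFS from M (visiting neighbors in alphabetical order); mark gray on enter, black on exit:
M gray
  J gray
    N gray
      I gray
      I black
      L gray
        L→I: I black — skip
      L black
      P gray
        P→I: I black — skip
        P→L: L black — skip
        P→M: M is gray → back edge
First back edge: P → M.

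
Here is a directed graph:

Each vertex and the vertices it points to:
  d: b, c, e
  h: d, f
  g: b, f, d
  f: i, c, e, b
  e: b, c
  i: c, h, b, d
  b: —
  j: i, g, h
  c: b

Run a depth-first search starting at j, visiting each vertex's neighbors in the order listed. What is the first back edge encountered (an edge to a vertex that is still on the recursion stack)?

f->i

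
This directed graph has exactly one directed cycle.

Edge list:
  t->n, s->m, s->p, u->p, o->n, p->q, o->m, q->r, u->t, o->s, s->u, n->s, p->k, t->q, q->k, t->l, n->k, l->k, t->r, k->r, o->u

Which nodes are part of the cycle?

DFS with gray/black marking from s:
s gray
  p gray
    k gray
      r gray
      r black
    k black
    q gray
      q→k: k black — skip
      q→r: r black — skip
    q black
  p black
  u gray
    u→p: p black — skip
    t gray
      t→r: r black — skip
      n gray
        n→s: s is gray → back edge
Back edge closes the cycle s → u → t → n → s; its vertices are {n, s, t, u}.

n, s, t, u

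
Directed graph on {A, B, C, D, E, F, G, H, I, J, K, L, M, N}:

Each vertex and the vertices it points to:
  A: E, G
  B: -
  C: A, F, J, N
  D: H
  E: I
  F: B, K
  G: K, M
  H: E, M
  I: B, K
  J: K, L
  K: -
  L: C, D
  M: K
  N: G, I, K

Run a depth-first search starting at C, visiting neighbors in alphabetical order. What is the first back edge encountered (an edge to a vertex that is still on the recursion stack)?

DFS from C (visiting neighbors in alphabetical order); mark gray on enter, black on exit:
C gray
  A gray
    E gray
      I gray
        B gray
        B black
        K gray
        K black
      I black
    E black
    G gray
      G→K: K black — skip
      M gray
        M→K: K black — skip
      M black
    G black
  A black
  F gray
    F→B: B black — skip
    F→K: K black — skip
  F black
  J gray
    J→K: K black — skip
    L gray
      L→C: C is gray → back edge
First back edge: L → C.

L->C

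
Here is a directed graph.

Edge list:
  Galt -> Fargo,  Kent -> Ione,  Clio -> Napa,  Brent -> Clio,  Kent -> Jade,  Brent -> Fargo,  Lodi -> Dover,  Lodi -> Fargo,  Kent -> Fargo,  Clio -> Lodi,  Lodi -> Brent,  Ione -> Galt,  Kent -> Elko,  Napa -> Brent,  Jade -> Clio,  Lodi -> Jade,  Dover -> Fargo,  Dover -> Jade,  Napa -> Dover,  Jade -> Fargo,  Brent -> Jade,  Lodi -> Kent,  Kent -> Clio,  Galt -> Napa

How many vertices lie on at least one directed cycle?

9

A vertex is on a directed cycle iff it belongs to a strongly connected component of size ≥ 2 (or has a self-loop).
The vertices on cycles are {Clio, Galt, Ione, Jade, Kent, Lodi, Napa, Brent, Dover} — 9 in total.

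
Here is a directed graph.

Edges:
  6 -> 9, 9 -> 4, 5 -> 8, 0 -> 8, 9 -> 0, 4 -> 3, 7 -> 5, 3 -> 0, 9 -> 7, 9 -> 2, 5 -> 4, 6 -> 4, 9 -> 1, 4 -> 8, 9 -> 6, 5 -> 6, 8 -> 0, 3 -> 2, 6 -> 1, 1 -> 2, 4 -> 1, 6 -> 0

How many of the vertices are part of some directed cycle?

6

A vertex is on a directed cycle iff it belongs to a strongly connected component of size ≥ 2 (or has a self-loop).
The vertices on cycles are {0, 5, 6, 7, 8, 9} — 6 in total.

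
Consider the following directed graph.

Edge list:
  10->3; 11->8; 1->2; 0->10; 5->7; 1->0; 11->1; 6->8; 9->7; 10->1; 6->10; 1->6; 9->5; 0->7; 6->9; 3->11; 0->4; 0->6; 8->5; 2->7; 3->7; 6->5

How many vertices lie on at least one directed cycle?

6

A vertex is on a directed cycle iff it belongs to a strongly connected component of size ≥ 2 (or has a self-loop).
The vertices on cycles are {0, 1, 3, 6, 10, 11} — 6 in total.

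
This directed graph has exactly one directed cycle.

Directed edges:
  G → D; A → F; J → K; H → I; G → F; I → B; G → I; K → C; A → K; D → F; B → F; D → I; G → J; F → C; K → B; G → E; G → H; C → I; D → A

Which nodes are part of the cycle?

DFS with gray/black marking from F:
F gray
  C gray
    I gray
      B gray
        B→F: F is gray → back edge
Back edge closes the cycle F → C → I → B → F; its vertices are {B, C, F, I}.

B, C, F, I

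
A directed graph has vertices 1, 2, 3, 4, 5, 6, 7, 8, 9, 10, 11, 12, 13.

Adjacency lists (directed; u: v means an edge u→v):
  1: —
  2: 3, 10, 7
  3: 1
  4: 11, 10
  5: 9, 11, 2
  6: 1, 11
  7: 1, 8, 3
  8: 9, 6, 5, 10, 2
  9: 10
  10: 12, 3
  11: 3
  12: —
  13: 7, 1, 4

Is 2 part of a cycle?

Yes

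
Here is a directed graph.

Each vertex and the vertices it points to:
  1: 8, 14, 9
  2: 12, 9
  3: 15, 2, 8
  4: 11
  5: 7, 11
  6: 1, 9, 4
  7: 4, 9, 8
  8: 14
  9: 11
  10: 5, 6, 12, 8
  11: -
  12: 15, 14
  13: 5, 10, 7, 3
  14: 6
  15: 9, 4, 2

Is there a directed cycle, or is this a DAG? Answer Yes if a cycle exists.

DFS with white/gray/black marking, starting from 6:
6 gray
  1 gray
    8 gray
      14 gray
        14→6: 6 is gray → back edge
Back edge found, so a cycle exists: 6 → 1 → 8 → 14 → 6.

Yes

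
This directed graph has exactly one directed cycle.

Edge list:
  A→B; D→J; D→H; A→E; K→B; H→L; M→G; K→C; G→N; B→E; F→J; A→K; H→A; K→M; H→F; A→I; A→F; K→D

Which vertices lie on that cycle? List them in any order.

A, D, H, K

DFS with gray/black marking from H:
H gray
  F gray
    J gray
    J black
  F black
  L gray
  L black
  A gray
    B gray
      E gray
      E black
    B black
    K gray
      M gray
        G gray
          N gray
          N black
        G black
      M black
      K→B: B black — skip
      D gray
        D→J: J black — skip
        D→H: H is gray → back edge
Back edge closes the cycle H → A → K → D → H; its vertices are {A, D, H, K}.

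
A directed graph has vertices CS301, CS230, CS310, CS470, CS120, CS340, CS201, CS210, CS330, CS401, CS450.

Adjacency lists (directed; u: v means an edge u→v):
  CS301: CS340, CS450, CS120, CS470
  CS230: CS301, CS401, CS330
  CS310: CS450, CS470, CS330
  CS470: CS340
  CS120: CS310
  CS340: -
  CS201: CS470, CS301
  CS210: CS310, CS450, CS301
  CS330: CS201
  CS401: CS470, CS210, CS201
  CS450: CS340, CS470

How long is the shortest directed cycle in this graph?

5

For each vertex v, BFS finds the shortest path from v back to v.
The shortest such closed walk is CS330 → CS201 → CS301 → CS120 → CS310 → CS330, length 5.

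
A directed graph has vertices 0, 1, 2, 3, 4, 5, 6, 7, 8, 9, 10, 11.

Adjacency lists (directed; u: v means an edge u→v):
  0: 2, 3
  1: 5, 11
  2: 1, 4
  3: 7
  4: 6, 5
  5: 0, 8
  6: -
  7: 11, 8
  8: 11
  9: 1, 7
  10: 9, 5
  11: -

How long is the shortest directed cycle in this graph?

4

For each vertex v, BFS finds the shortest path from v back to v.
The shortest such closed walk is 5 → 0 → 2 → 1 → 5, length 4.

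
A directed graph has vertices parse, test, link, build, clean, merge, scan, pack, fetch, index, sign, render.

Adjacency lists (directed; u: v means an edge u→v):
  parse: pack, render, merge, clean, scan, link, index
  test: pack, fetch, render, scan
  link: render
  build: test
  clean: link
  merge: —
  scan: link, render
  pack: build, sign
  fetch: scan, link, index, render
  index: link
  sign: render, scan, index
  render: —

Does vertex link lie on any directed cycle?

No

link lies on a cycle iff there is a path from link back to itself.
Exploring from link, it never reaches itself; equivalently, its strongly connected component is a singleton.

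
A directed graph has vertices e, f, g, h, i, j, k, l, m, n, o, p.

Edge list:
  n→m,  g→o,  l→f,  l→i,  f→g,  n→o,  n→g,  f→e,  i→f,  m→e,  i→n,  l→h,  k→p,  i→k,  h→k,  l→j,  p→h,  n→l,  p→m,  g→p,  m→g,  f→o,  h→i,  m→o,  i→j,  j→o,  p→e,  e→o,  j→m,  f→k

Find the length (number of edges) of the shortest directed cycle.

3

For each vertex v, BFS finds the shortest path from v back to v.
The shortest such closed walk is n → l → i → n, length 3.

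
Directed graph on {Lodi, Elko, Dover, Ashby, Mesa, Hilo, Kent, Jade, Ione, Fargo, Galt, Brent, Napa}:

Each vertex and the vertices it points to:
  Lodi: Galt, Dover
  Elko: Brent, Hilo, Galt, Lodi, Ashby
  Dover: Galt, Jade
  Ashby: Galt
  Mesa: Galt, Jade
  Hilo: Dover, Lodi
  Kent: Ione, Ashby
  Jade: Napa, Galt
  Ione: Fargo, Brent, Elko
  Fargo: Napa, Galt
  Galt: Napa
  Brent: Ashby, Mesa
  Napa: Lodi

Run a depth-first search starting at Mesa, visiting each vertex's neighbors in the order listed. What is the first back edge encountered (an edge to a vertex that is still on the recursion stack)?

DFS from Mesa (visiting each vertex's neighbors in the order listed); mark gray on enter, black on exit:
Mesa gray
  Galt gray
    Napa gray
      Lodi gray
        Lodi→Galt: Galt is gray → back edge
First back edge: Lodi → Galt.

Lodi→Galt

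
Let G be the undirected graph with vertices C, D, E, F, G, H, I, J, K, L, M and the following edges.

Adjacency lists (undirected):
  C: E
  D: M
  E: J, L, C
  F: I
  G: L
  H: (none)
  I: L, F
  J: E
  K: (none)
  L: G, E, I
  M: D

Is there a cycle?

No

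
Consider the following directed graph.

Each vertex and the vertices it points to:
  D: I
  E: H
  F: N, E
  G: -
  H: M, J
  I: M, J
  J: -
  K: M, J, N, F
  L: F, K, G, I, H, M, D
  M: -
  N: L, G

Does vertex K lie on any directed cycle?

Yes

K is on a cycle iff K can reach itself via ≥1 edge.
K → N → L → K — yes.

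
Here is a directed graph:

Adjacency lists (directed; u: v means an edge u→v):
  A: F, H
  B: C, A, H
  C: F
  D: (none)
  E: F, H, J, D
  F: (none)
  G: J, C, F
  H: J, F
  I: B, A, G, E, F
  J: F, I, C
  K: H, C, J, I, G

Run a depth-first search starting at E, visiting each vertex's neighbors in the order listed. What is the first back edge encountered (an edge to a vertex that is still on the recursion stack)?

DFS from E (visiting each vertex's neighbors in the order listed); mark gray on enter, black on exit:
E gray
  F gray
  F black
  H gray
    J gray
      J→F: F black — skip
      I gray
        B gray
          C gray
            C→F: F black — skip
          C black
          A gray
            A→F: F black — skip
            A→H: H is gray → back edge
First back edge: A → H.

A->H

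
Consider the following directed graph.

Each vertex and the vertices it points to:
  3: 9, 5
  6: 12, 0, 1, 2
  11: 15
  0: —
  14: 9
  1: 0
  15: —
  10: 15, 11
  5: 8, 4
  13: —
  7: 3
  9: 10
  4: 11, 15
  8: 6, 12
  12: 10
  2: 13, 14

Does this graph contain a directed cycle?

No

DFS with white/gray/black marking, starting from 4:
4 gray
  11 gray
    15 gray
    15 black
  11 black
  4→15: 15 black — skip
4 black
3 gray
  9 gray
    10 gray
      10→15: 15 black — skip
      10→11: 11 black — skip
    10 black
  9 black
  5 gray
    8 gray
      6 gray
        12 gray
          12→10: 10 black — skip
        12 black
        0 gray
        0 black
        1 gray
          1→0: 0 black — skip
        1 black
        2 gray
          13 gray
          13 black
          14 gray
            14→9: 9 black — skip
          14 black
        2 black
      6 black
      8→12: 12 black — skip
    8 black
    5→4: 4 black — skip
  5 black
3 black
7 gray
  7→3: 3 black — skip
7 black
Every edge goes to a white or black vertex — no back edge, so the graph is acyclic.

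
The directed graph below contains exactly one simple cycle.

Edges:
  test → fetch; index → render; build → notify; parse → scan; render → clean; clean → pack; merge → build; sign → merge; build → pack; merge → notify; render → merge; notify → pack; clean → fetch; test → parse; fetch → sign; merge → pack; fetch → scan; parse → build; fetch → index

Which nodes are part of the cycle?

DFS with gray/black marking from fetch:
fetch gray
  index gray
    render gray
      merge gray
        notify gray
          pack gray
          pack black
        notify black
        build gray
          build→pack: pack black — skip
          build→notify: notify black — skip
        build black
        merge→pack: pack black — skip
      merge black
      clean gray
        clean→fetch: fetch is gray → back edge
Back edge closes the cycle fetch → index → render → clean → fetch; its vertices are {clean, fetch, index, render}.

clean, fetch, index, render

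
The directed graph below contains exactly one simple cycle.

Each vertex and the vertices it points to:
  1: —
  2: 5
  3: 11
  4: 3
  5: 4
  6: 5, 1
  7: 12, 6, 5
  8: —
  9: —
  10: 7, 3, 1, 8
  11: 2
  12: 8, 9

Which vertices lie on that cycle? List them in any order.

2, 3, 4, 5, 11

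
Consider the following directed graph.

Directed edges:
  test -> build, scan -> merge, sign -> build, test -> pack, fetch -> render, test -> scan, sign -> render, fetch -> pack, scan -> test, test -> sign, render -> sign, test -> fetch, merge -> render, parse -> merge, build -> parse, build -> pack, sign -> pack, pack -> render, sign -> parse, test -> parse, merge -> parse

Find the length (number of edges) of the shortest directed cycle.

For each vertex v, BFS finds the shortest path from v back to v.
The shortest such closed walk is test → scan → test, length 2.

2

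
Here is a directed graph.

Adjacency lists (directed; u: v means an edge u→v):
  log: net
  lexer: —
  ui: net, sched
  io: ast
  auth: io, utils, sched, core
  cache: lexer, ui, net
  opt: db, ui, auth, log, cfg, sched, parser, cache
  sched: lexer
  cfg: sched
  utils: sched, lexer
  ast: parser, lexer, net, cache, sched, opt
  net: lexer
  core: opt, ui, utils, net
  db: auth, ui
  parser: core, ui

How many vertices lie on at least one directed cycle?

A vertex is on a directed cycle iff it belongs to a strongly connected component of size ≥ 2 (or has a self-loop).
The vertices on cycles are {db, io, ast, opt, auth, core, parser} — 7 in total.

7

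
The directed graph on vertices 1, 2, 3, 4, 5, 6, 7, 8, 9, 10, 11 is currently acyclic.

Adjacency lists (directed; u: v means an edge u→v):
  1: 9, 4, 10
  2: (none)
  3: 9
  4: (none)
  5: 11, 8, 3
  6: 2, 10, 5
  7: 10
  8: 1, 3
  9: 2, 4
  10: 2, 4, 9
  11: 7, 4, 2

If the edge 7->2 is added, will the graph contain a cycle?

No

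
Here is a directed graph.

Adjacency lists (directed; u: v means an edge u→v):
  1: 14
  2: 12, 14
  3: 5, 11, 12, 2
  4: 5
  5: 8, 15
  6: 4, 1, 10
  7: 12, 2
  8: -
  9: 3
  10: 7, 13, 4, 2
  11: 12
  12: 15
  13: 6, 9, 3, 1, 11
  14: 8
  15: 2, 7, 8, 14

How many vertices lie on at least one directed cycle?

7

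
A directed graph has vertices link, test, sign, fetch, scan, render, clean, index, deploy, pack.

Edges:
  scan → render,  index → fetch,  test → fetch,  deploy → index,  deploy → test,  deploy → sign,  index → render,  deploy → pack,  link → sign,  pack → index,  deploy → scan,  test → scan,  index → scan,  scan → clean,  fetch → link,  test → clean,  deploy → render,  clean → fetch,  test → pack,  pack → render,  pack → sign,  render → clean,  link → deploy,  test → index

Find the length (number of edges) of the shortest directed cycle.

4

For each vertex v, BFS finds the shortest path from v back to v.
The shortest such closed walk is deploy → test → fetch → link → deploy, length 4.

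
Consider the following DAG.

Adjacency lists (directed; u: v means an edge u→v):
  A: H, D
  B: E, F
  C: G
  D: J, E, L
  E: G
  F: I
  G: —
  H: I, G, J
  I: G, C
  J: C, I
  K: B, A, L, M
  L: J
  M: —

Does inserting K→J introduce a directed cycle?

Adding K→J creates a cycle iff J can already reach K.
Explore from J: no path reaches K. The graph stays acyclic.

No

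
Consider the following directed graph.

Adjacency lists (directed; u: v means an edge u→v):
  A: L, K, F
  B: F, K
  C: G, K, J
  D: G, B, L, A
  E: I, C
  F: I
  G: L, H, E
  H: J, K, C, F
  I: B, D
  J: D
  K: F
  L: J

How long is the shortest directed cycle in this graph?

For each vertex v, BFS finds the shortest path from v back to v.
The shortest such closed walk is D → L → J → D, length 3.

3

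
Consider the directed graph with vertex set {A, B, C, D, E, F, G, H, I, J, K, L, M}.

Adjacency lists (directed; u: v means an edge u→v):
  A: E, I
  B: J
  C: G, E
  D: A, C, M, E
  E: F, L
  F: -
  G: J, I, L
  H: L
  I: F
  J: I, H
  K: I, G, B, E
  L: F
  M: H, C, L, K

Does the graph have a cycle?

DFS with white/gray/black marking, starting from M:
M gray
  H gray
    L gray
      F gray
      F black
    L black
  H black
  C gray
    G gray
      J gray
        I gray
          I→F: F black — skip
        I black
        J→H: H black — skip
      J black
      G→I: I black — skip
      G→L: L black — skip
    G black
    E gray
      E→F: F black — skip
      E→L: L black — skip
    E black
  C black
  M→L: L black — skip
  K gray
    K→I: I black — skip
    K→G: G black — skip
    B gray
      B→J: J black — skip
    B black
    K→E: E black — skip
  K black
M black
A gray
  A→E: E black — skip
  A→I: I black — skip
A black
D gray
  D→A: A black — skip
  D→C: C black — skip
  D→M: M black — skip
  D→E: E black — skip
D black
Every edge goes to a white or black vertex — no back edge, so the graph is acyclic.

No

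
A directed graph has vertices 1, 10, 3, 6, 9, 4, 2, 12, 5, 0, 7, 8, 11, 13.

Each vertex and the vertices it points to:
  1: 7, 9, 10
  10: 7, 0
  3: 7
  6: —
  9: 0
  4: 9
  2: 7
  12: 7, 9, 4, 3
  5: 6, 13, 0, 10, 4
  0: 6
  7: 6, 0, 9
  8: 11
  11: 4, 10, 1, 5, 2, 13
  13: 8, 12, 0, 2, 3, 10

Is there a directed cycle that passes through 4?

4 lies on a cycle iff there is a path from 4 back to itself.
Exploring from 4, it never reaches itself; equivalently, its strongly connected component is a singleton.

No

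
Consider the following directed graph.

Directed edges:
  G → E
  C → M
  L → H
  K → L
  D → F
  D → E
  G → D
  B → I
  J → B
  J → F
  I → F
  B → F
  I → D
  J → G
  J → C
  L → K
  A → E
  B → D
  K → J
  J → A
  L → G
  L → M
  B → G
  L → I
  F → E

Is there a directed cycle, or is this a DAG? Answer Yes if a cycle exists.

Yes

DFS with white/gray/black marking, starting from F:
F gray
  E gray
  E black
F black
A gray
  A→E: E black — skip
A black
B gray
  D gray
    D→F: F black — skip
    D→E: E black — skip
  D black
  B→F: F black — skip
  I gray
    I→D: D black — skip
    I→F: F black — skip
  I black
  G gray
    G→E: E black — skip
    G→D: D black — skip
  G black
B black
C gray
  M gray
  M black
C black
H gray
H black
J gray
  J→G: G black — skip
  J→F: F black — skip
  J→A: A black — skip
  J→C: C black — skip
  J→B: B black — skip
J black
K gray
  K→J: J black — skip
  L gray
    L→K: K is gray → back edge
Back edge found, so a cycle exists: K → L → K.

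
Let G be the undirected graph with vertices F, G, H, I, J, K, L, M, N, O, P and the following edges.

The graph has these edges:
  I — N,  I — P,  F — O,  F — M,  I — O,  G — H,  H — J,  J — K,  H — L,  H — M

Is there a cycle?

No

DFS, tracking each vertex's parent; an edge to a visited non-parent vertex closes a cycle.
Start from M:
visit M (parent –)
  visit F (parent M)
    F–M: parent, skip
    visit O (parent F)
      visit I (parent O)
        visit N (parent I)
          N–I: parent, skip
        I–O: parent, skip
        visit P (parent I)
          P–I: parent, skip
      O–F: parent, skip
  visit H (parent M)
    visit L (parent H)
      L–H: parent, skip
    visit G (parent H)
      G–H: parent, skip
    H–M: parent, skip
    visit J (parent H)
      visit K (parent J)
        K–J: parent, skip
      J–H: parent, skip
No non-parent visited neighbor found — the graph is a forest.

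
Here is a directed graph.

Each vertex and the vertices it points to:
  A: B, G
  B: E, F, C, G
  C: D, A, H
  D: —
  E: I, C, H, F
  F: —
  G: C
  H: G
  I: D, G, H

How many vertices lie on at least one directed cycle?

A vertex is on a directed cycle iff it belongs to a strongly connected component of size ≥ 2 (or has a self-loop).
The vertices on cycles are {A, B, C, E, G, H, I} — 7 in total.

7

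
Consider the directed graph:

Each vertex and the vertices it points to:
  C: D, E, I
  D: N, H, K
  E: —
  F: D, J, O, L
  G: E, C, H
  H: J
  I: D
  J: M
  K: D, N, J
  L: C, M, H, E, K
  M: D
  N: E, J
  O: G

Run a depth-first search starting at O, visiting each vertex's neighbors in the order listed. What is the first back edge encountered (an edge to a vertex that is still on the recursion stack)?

DFS from O (visiting each vertex's neighbors in the order listed); mark gray on enter, black on exit:
O gray
  G gray
    E gray
    E black
    C gray
      D gray
        N gray
          N→E: E black — skip
          J gray
            M gray
              M→D: D is gray → back edge
First back edge: M → D.

M->D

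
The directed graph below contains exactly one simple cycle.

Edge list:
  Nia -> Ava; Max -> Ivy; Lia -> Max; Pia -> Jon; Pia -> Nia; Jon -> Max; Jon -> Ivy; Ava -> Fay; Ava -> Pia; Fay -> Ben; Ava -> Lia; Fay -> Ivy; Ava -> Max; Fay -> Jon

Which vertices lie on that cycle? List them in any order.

Ava, Nia, Pia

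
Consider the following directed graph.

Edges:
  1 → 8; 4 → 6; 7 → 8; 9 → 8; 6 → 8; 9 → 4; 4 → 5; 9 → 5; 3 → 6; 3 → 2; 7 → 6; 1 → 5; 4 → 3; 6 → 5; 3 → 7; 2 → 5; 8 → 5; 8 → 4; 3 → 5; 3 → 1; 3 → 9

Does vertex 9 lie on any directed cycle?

Yes

9 is on a cycle iff 9 can reach itself via ≥1 edge.
9 → 4 → 3 → 9 — yes.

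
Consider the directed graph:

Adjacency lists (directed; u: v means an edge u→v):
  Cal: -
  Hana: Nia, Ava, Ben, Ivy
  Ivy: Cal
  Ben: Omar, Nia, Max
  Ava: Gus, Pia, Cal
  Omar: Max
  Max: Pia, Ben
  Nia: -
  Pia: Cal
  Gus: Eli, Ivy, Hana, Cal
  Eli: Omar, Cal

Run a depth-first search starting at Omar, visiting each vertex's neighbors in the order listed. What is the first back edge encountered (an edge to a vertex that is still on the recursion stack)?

Ben->Omar

DFS from Omar (visiting each vertex's neighbors in the order listed); mark gray on enter, black on exit:
Omar gray
  Max gray
    Pia gray
      Cal gray
      Cal black
    Pia black
    Ben gray
      Ben→Omar: Omar is gray → back edge
First back edge: Ben → Omar.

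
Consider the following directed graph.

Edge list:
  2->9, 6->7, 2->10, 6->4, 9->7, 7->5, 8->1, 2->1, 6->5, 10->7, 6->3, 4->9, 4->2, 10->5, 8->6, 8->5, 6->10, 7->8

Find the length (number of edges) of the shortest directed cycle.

3

For each vertex v, BFS finds the shortest path from v back to v.
The shortest such closed walk is 6 → 7 → 8 → 6, length 3.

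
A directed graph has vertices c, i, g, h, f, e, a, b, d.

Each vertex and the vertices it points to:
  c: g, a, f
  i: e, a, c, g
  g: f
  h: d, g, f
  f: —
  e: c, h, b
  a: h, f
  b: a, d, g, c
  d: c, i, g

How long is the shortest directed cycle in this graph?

For each vertex v, BFS finds the shortest path from v back to v.
The shortest such closed walk is i → e → b → d → i, length 4.

4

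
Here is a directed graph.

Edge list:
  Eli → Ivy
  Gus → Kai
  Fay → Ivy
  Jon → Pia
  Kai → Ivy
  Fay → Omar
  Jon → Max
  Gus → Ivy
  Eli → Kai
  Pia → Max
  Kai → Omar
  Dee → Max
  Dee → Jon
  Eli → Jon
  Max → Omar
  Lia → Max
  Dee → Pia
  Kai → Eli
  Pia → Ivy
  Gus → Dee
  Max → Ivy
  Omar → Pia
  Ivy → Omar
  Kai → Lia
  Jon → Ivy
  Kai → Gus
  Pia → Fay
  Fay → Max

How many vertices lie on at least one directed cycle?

A vertex is on a directed cycle iff it belongs to a strongly connected component of size ≥ 2 (or has a self-loop).
The vertices on cycles are {Eli, Fay, Gus, Ivy, Kai, Max, Pia, Omar} — 8 in total.

8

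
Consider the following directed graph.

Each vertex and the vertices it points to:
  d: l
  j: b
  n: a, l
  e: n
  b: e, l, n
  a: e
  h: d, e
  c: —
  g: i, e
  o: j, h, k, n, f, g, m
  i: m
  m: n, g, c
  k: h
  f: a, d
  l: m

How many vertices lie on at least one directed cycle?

A vertex is on a directed cycle iff it belongs to a strongly connected component of size ≥ 2 (or has a self-loop).
The vertices on cycles are {a, e, g, i, l, m, n} — 7 in total.

7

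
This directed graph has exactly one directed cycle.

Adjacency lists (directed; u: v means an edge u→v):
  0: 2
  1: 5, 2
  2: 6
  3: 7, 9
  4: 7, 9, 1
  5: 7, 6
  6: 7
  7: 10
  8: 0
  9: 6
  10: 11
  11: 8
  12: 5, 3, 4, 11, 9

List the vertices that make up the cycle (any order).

0, 2, 6, 7, 8, 10, 11

DFS with gray/black marking from 11:
11 gray
  8 gray
    0 gray
      2 gray
        6 gray
          7 gray
            10 gray
              10→11: 11 is gray → back edge
Back edge closes the cycle 11 → 8 → 0 → 2 → 6 → 7 → 10 → 11; its vertices are {0, 2, 6, 7, 8, 10, 11}.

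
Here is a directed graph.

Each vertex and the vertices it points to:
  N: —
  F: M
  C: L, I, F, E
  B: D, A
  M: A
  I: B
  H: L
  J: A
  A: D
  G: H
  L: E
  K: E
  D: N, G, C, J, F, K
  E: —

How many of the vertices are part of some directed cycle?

8

A vertex is on a directed cycle iff it belongs to a strongly connected component of size ≥ 2 (or has a self-loop).
The vertices on cycles are {A, B, C, D, F, I, J, M} — 8 in total.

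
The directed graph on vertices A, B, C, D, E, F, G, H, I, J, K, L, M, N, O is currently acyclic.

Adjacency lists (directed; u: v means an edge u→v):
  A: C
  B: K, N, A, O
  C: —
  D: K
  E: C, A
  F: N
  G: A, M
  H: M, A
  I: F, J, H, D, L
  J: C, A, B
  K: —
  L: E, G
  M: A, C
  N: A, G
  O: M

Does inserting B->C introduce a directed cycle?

No

Adding B→C creates a cycle iff C can already reach B.
Explore from C: no path reaches B. The graph stays acyclic.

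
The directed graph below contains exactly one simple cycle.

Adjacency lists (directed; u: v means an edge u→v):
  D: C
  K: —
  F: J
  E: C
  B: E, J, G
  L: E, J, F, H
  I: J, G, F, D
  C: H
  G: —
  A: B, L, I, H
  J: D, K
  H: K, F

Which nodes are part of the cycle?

C, D, F, H, J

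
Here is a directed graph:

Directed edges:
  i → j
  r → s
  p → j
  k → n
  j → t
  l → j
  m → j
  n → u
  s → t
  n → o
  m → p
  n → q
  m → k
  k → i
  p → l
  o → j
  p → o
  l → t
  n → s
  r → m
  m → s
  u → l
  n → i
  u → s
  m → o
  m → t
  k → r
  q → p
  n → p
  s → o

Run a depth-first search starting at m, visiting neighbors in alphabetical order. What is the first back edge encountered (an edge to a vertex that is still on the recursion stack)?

DFS from m (visiting neighbors in alphabetical order); mark gray on enter, black on exit:
m gray
  j gray
    t gray
    t black
  j black
  k gray
    i gray
      i→j: j black — skip
    i black
    n gray
      n→i: i black — skip
      o gray
        o→j: j black — skip
      o black
      p gray
        p→j: j black — skip
        l gray
          l→j: j black — skip
          l→t: t black — skip
        l black
        p→o: o black — skip
      p black
      q gray
        q→p: p black — skip
      q black
      s gray
        s→o: o black — skip
        s→t: t black — skip
      s black
      u gray
        u→l: l black — skip
        u→s: s black — skip
      u black
    n black
    r gray
      r→m: m is gray → back edge
First back edge: r → m.

r→m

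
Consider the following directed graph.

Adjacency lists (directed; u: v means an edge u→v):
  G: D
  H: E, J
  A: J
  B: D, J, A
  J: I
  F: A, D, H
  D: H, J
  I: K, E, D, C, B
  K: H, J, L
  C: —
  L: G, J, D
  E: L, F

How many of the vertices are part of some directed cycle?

A vertex is on a directed cycle iff it belongs to a strongly connected component of size ≥ 2 (or has a self-loop).
The vertices on cycles are {A, B, D, E, F, G, H, I, J, K, L} — 11 in total.

11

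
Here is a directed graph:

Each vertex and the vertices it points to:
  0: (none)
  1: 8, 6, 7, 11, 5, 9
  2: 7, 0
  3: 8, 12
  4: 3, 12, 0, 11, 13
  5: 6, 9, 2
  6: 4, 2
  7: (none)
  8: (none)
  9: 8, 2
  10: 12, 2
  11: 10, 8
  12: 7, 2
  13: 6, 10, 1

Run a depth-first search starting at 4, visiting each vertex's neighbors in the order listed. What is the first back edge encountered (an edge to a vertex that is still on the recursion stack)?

6→4

DFS from 4 (visiting each vertex's neighbors in the order listed); mark gray on enter, black on exit:
4 gray
  3 gray
    8 gray
    8 black
    12 gray
      7 gray
      7 black
      2 gray
        2→7: 7 black — skip
        0 gray
        0 black
      2 black
    12 black
  3 black
  4→12: 12 black — skip
  4→0: 0 black — skip
  11 gray
    10 gray
      10→12: 12 black — skip
      10→2: 2 black — skip
    10 black
    11→8: 8 black — skip
  11 black
  13 gray
    6 gray
      6→4: 4 is gray → back edge
First back edge: 6 → 4.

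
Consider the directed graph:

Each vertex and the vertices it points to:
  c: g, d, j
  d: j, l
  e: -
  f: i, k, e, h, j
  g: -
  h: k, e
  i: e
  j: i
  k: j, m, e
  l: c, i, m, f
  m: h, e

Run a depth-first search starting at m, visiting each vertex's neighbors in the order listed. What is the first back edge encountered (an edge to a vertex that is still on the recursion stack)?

DFS from m (visiting each vertex's neighbors in the order listed); mark gray on enter, black on exit:
m gray
  h gray
    k gray
      j gray
        i gray
          e gray
          e black
        i black
      j black
      k→m: m is gray → back edge
First back edge: k → m.

k→m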